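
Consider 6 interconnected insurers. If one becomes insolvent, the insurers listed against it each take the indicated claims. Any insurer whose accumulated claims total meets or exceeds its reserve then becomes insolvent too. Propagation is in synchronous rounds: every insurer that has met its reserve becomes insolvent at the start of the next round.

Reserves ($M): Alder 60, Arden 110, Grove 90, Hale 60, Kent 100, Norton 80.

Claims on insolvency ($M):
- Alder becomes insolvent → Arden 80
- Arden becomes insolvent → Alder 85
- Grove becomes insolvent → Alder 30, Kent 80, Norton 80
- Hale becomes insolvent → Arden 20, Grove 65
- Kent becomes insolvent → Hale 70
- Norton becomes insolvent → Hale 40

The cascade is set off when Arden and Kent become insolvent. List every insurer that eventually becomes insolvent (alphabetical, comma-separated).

Alder, Arden, Hale, Kent

Round 1 — Arden, Kent become insolvent (initial).
  Alder: +85 → 85 ≥ 60
  Hale: +70 → 70 ≥ 60
Round 2 — Alder, Hale become insolvent.
  Grove: +65 → 65 < 90
No further insolvencies.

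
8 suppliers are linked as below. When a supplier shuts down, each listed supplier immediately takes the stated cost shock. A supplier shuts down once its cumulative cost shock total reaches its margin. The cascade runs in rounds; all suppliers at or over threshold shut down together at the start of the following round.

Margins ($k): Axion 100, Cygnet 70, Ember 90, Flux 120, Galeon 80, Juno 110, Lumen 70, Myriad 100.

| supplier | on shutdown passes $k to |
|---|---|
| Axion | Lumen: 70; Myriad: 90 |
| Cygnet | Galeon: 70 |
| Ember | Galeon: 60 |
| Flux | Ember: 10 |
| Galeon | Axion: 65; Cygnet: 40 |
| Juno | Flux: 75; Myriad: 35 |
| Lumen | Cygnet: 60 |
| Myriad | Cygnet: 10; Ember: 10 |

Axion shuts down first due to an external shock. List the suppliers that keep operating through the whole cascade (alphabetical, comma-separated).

Cygnet, Ember, Flux, Galeon, Juno, Myriad

Round 1 — Axion shuts down (initial).
  Lumen: +70 → 70 ≥ 70
  Myriad: +90 → 90 < 100
Round 2 — Lumen shuts down.
  Cygnet: +60 → 60 < 70
No further shutdowns.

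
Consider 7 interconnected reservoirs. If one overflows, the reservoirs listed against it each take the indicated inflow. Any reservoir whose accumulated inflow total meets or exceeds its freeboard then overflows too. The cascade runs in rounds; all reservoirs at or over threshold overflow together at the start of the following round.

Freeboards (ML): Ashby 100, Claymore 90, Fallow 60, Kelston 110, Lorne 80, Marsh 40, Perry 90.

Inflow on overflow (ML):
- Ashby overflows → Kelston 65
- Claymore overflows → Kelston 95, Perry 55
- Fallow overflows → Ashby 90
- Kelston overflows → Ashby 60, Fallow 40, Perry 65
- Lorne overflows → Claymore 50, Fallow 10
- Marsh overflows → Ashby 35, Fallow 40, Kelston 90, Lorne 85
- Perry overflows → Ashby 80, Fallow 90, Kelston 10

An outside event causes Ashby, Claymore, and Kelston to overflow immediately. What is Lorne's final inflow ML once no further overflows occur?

Round 1 — Ashby, Claymore, Kelston overflow (initial).
  Fallow: +40 → 40 < 60
  Perry: +55+65 → 120 ≥ 90
Round 2 — Perry overflows.
  Fallow: +90 → 130 ≥ 60
Round 3 — Fallow overflows.
No further overflows.

0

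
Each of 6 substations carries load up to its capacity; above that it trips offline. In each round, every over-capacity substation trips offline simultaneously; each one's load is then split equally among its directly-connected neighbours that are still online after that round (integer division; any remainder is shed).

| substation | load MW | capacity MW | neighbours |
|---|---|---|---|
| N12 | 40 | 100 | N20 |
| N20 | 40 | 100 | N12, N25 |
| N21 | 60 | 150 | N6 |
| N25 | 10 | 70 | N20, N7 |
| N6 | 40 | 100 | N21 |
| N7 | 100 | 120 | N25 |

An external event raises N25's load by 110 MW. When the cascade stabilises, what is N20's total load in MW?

Round 1 — N25 at 120 > 70. N25 trips offline.
  N25 sheds 120 MW to N20, N7: 60 each.
    N20: 40+60 = 100 ≤ 100
    N7: 100+60 = 160 > 120
Round 2 — N7 trips offline.
  N7 sheds 160 MW: no online neighbours, lost.
No further trips.

100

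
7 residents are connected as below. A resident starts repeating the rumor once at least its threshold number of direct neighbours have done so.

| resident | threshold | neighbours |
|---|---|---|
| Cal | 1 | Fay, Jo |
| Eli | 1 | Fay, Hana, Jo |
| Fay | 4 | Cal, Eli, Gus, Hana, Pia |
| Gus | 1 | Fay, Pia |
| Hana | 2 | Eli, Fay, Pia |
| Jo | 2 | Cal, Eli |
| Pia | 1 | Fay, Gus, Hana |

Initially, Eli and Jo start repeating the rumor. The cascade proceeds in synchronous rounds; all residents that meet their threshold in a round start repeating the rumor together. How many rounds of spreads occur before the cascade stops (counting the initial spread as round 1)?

2

Round 1 — Eli, Jo start repeating the rumor (initial).
Round 2 — checking thresholds:
  Cal: 1 of 2 neighbours ≥ 1, starts repeating the rumor.
  Fay: 1 of 5 neighbours < 4, holds.
  Hana: 1 of 3 neighbours < 2, holds.
Round 3 — no new spreads; cascade stops.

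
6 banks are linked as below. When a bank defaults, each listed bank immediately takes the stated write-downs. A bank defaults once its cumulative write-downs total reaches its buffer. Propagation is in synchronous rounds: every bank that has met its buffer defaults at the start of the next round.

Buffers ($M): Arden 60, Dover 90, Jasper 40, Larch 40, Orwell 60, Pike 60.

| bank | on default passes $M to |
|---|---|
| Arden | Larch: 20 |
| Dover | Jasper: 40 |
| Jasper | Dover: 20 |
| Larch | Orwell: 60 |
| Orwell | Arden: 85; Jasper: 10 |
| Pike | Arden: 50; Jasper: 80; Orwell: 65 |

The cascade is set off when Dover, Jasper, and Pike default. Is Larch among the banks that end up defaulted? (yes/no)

no

Round 1 — Dover, Jasper, Pike default (initial).
  Arden: +50 → 50 < 60
  Orwell: +65 → 65 ≥ 60
Round 2 — Orwell defaults.
  Arden: +85 → 135 ≥ 60
Round 3 — Arden defaults.
  Larch: +20 → 20 < 40
No further defaults.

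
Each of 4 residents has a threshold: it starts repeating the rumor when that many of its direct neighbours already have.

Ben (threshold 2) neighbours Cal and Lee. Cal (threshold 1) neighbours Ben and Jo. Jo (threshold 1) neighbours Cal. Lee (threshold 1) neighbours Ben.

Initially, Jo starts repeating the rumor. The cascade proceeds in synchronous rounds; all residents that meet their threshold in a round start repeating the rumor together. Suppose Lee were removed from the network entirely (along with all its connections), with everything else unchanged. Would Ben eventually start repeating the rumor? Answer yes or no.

no

With Lee removed:
Round 1 — Jo starts repeating the rumor (initial).
Round 2 — checking thresholds:
  Cal: 1 of 2 neighbours ≥ 1, starts repeating the rumor.
Round 3 — no new spreads; cascade stops.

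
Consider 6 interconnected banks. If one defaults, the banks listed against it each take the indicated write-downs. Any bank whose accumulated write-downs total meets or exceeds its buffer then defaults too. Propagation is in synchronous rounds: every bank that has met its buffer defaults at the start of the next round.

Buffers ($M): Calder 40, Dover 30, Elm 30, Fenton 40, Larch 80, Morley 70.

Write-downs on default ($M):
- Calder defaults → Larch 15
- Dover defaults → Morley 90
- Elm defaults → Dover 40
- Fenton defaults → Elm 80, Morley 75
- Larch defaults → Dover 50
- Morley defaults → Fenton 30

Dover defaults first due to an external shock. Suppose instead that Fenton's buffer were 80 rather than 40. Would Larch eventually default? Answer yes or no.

no

With Fenton's buffer at 80:
Round 1 — Dover defaults (initial).
  Morley: +90 → 90 ≥ 70
Round 2 — Morley defaults.
  Fenton: +30 → 30 < 80
No further defaults.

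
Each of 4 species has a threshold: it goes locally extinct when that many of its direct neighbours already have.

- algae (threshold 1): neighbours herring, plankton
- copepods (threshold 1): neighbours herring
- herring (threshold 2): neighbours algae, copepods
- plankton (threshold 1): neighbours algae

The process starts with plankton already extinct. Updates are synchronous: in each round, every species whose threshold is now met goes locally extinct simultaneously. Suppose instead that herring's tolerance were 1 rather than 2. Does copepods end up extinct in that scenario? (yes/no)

yes

With herring's tolerance at 1:
Round 1 — plankton goes locally extinct (initial).
Round 2 — checking thresholds:
  algae: 1 of 2 neighbours ≥ 1, goes locally extinct.
Round 3 — checking thresholds:
  herring: 1 of 2 neighbours ≥ 1, goes locally extinct.
Round 4 — checking thresholds:
  copepods: 1 of 1 neighbours ≥ 1, goes locally extinct.
Round 5 — no new extinctions; cascade stops.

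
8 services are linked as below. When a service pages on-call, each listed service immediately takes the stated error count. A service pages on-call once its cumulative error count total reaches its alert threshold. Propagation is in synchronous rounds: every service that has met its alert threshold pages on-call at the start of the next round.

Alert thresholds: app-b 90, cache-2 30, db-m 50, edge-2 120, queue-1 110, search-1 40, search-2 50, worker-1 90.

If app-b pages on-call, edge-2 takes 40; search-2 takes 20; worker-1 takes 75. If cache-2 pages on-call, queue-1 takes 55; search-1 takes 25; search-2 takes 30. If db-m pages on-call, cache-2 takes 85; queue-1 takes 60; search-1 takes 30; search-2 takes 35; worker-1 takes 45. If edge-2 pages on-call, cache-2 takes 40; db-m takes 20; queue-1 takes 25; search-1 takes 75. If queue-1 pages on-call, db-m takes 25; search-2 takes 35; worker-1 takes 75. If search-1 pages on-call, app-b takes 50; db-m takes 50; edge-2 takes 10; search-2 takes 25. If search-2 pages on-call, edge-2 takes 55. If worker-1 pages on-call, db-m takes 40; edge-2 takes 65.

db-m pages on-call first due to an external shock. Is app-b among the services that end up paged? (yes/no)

no

Round 1 — db-m pages on-call (initial).
  cache-2: +85 → 85 ≥ 30
  queue-1: +60 → 60 < 110
  search-1: +30 → 30 < 40
  search-2: +35 → 35 < 50
  worker-1: +45 → 45 < 90
Round 2 — cache-2 pages on-call.
  queue-1: +55 → 115 ≥ 110
  search-1: +25 → 55 ≥ 40
  search-2: +30 → 65 ≥ 50
Round 3 — queue-1, search-1, search-2 page on-call.
  app-b: +50 → 50 < 90
  edge-2: +10+55 → 65 < 120
  worker-1: +75 → 120 ≥ 90
Round 4 — worker-1 pages on-call.
  edge-2: +65 → 130 ≥ 120
Round 5 — edge-2 pages on-call.
No further pages.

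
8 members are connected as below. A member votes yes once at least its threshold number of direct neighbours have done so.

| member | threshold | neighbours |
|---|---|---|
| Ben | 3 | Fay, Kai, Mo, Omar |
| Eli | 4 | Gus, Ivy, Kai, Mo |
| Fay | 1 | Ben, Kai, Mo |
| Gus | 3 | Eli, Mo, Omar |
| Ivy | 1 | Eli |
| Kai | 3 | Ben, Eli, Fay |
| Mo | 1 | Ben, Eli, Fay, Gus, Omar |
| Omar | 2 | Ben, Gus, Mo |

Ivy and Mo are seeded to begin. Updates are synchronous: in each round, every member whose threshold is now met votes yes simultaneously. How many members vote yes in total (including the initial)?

3

Round 1 — Ivy, Mo vote yes (initial).
Round 2 — checking thresholds:
  Ben: 1 of 4 neighbours < 3, not yet.
  Eli: 2 of 4 neighbours < 4, not yet.
  Fay: 1 of 3 neighbours ≥ 1, votes yes.
  Gus: 1 of 3 neighbours < 3, not yet.
  Omar: 1 of 3 neighbours < 2, not yet.
Round 3 — no new yes votes; cascade stops.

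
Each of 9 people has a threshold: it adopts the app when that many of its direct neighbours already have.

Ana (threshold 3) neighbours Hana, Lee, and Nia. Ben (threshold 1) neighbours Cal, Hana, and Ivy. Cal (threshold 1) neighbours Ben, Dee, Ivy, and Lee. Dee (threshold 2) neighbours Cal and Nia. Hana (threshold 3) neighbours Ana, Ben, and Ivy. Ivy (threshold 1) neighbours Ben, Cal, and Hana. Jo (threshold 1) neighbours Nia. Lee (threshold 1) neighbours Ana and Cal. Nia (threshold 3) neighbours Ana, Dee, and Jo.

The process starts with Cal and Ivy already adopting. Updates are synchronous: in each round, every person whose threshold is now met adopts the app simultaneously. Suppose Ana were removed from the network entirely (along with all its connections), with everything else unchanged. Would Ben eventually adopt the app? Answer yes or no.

With Ana removed:
Round 1 — Cal, Ivy adopt the app (initial).
Round 2 — checking thresholds:
  Ben: 2 of 3 neighbours ≥ 1, adopts the app.
  Dee: 1 of 2 neighbours < 2, not yet.
  Hana: 1 of 2 neighbours < 3, not yet.
  Lee: 1 of 1 neighbours ≥ 1, adopts the app.
Round 3 — no new adoptions; cascade stops.

yes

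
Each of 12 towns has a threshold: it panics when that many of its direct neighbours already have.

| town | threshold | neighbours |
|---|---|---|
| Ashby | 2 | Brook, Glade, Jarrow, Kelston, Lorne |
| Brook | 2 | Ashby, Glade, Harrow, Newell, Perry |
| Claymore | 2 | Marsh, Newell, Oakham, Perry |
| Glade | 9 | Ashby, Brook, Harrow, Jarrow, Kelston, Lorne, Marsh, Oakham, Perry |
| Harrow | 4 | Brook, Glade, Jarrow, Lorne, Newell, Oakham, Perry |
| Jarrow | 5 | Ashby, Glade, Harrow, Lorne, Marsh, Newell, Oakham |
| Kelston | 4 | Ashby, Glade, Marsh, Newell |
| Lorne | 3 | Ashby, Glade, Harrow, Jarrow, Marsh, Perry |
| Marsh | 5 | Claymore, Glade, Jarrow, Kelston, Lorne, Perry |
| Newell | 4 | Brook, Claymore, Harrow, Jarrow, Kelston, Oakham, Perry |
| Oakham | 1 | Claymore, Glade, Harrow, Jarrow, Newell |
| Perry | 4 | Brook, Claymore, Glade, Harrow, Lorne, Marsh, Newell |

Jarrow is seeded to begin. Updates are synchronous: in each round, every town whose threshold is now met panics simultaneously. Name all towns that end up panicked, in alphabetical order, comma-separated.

Round 1 — Jarrow panics (initial).
Round 2 — checking thresholds:
  Ashby: 1 of 5 neighbours < 2, not yet.
  Glade: 1 of 9 neighbours < 9, not yet.
  Harrow: 1 of 7 neighbours < 4, not yet.
  Lorne: 1 of 6 neighbours < 3, not yet.
  Marsh: 1 of 6 neighbours < 5, not yet.
  Newell: 1 of 7 neighbours < 4, not yet.
  Oakham: 1 of 5 neighbours ≥ 1, panics.
Round 3 — no new panics; cascade stops.

Jarrow, Oakham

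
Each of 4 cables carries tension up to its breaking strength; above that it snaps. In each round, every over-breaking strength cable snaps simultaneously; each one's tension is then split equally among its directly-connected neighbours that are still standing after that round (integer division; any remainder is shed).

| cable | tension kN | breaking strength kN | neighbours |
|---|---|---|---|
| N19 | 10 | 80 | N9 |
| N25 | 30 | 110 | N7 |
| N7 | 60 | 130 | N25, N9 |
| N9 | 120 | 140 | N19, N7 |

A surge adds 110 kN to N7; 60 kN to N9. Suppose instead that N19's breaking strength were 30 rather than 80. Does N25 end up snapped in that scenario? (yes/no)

yes

With N19's breaking strength at 30:
Round 1 — N7 at 170 > 130; N9 at 180 > 140. N7, N9 snap.
  N7 sheds 170 kN to N25: 170 each.
    N25: 30+170 = 200 > 110
  N9 sheds 180 kN to N19: 180 each.
    N19: 10+180 = 190 > 30
Round 2 — N19, N25 snap.
  N19 sheds 190 kN: no online neighbours, lost.
  N25 sheds 200 kN: no online neighbours, lost.
No further breaks.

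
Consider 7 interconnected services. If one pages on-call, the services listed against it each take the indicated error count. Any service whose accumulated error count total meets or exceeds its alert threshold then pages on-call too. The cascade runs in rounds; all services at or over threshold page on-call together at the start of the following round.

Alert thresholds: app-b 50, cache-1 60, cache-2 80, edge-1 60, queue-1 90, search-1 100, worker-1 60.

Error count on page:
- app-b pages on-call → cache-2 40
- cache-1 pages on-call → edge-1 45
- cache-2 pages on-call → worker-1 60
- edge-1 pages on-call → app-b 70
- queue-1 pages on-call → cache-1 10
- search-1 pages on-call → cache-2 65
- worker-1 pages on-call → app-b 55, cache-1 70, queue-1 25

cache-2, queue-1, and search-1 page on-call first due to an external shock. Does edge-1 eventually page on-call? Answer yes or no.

no

Round 1 — cache-2, queue-1, search-1 page on-call (initial).
  cache-1: +10 → 10 < 60
  worker-1: +60 → 60 ≥ 60
Round 2 — worker-1 pages on-call.
  app-b: +55 → 55 ≥ 50
  cache-1: +70 → 80 ≥ 60
Round 3 — app-b, cache-1 page on-call.
  edge-1: +45 → 45 < 60
No further pages.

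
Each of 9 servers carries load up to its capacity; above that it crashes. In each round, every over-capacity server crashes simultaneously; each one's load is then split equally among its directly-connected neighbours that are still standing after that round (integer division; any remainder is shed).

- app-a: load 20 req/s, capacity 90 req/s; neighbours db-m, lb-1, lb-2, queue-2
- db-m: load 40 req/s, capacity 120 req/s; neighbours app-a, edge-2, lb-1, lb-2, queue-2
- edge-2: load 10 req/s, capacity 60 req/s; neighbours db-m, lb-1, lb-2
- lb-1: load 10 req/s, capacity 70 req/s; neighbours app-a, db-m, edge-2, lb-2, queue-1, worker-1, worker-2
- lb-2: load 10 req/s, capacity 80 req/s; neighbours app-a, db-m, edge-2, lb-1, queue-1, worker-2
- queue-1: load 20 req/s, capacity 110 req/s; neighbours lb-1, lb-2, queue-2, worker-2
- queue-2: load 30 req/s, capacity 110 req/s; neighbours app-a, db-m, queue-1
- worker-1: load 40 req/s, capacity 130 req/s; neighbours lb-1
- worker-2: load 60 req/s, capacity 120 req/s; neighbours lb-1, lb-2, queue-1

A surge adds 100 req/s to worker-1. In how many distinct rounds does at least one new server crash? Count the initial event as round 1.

Round 1 — worker-1 at 140 > 130. worker-1 crashes.
  worker-1 sheds 140 req/s to lb-1: 140 each.
    lb-1: 10+140 = 150 > 70
Round 2 — lb-1 crashes.
  lb-1 sheds 150 req/s to app-a, db-m, edge-2, lb-2, queue-1, worker-2: 25 each.
    app-a: 20+25 = 45 ≤ 90
    db-m: 40+25 = 65 ≤ 120
    edge-2: 10+25 = 35 ≤ 60
    lb-2: 10+25 = 35 ≤ 80
    queue-1: 20+25 = 45 ≤ 110
    worker-2: 60+25 = 85 ≤ 120
No further crashes.

2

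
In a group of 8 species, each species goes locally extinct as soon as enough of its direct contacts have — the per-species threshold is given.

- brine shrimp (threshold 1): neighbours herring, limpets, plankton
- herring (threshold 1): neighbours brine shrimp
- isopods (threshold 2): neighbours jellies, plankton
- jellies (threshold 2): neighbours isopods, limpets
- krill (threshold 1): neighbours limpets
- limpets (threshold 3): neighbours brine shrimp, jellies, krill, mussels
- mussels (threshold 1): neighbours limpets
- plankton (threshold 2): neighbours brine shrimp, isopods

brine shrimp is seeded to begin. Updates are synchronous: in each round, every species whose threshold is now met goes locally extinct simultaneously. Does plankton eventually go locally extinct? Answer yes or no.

no

Round 1 — brine shrimp goes locally extinct (initial).
Round 2 — checking thresholds:
  herring: 1 of 1 neighbours ≥ 1, goes locally extinct.
  limpets: 1 of 4 neighbours < 3, below threshold.
  plankton: 1 of 2 neighbours < 2, below threshold.
Round 3 — no new extinctions; cascade stops.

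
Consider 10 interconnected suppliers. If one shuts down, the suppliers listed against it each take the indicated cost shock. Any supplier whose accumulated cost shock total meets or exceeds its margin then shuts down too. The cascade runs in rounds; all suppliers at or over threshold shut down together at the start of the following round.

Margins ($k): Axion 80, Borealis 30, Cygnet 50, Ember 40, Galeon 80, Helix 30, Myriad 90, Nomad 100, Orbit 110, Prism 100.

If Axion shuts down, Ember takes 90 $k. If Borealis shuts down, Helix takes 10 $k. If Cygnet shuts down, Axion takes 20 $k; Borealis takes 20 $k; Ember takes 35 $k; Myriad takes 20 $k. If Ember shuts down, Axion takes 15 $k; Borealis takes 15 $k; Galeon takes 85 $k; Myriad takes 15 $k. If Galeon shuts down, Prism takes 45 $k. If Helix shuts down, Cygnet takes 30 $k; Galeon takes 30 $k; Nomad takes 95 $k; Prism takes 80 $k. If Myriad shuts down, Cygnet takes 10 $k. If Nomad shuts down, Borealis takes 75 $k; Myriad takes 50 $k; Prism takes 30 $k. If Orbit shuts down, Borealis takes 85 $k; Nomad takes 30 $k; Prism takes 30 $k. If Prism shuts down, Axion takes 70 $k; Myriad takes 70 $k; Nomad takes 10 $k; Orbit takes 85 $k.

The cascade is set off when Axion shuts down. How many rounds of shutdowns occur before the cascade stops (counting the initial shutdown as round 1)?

3

Round 1 — Axion shuts down (initial).
  Ember: +90 → 90 ≥ 40
Round 2 — Ember shuts down.
  Borealis: +15 → 15 < 30
  Galeon: +85 → 85 ≥ 80
  Myriad: +15 → 15 < 90
Round 3 — Galeon shuts down.
  Prism: +45 → 45 < 100
No further shutdowns.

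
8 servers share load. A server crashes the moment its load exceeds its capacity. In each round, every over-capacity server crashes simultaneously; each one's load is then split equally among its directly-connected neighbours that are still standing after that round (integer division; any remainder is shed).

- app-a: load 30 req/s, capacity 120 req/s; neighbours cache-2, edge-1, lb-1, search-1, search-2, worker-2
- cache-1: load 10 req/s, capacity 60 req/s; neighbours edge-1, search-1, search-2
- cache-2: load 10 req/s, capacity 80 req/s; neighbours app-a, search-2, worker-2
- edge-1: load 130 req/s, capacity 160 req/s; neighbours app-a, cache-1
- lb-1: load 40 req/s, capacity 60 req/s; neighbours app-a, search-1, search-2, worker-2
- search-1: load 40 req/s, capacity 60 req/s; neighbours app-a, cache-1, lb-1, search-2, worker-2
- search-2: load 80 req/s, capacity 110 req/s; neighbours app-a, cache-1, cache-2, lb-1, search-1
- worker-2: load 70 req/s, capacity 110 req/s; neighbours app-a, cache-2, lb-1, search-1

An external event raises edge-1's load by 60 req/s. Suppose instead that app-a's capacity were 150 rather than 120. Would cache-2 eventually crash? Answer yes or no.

With app-a's capacity at 150:
Round 1 — edge-1 at 190 > 160. edge-1 crashes.
  edge-1 sheds 190 req/s to app-a, cache-1: 95 each.
    app-a: 30+95 = 125 ≤ 150
    cache-1: 10+95 = 105 > 60
Round 2 — cache-1 crashes.
  cache-1 sheds 105 req/s to search-1, search-2: 52 each (1 lost).
    search-1: 40+52 = 92 > 60
    search-2: 80+52 = 132 > 110
Round 3 — search-1, search-2 crash.
  search-1 sheds 92 req/s to app-a, lb-1, worker-2: 30 each (2 lost).
    app-a: 125+30 = 155 > 150
    lb-1: 40+30 = 70 > 60
    worker-2: 70+30 = 100 ≤ 110
  search-2 sheds 132 req/s to app-a, cache-2, lb-1: 44 each.
    app-a: 155+44 = 199 > 150
    cache-2: 10+44 = 54 ≤ 80
    lb-1: 70+44 = 114 > 60
Round 4 — app-a, lb-1 crash.
  app-a sheds 199 req/s to cache-2, worker-2: 99 each (1 lost).
    cache-2: 54+99 = 153 > 80
    worker-2: 100+99 = 199 > 110
  lb-1 sheds 114 req/s to worker-2: 114 each.
    worker-2: 199+114 = 313 > 110
Round 5 — cache-2, worker-2 crash.
  cache-2 sheds 153 req/s: no online neighbours, lost.
  worker-2 sheds 313 req/s: no online neighbours, lost.
No further crashes.

yes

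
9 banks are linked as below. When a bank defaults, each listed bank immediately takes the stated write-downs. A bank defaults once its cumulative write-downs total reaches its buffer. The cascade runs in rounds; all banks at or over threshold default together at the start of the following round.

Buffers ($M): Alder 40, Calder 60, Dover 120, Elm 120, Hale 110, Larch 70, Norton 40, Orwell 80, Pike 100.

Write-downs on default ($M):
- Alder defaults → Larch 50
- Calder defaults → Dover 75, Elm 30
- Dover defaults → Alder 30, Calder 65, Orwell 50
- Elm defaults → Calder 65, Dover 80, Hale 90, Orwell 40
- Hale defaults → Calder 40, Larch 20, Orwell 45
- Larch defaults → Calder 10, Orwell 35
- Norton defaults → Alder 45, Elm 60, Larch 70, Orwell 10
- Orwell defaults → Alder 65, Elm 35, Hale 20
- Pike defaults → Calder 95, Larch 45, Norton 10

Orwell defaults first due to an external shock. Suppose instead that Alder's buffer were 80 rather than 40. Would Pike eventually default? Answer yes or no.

With Alder's buffer at 80:
Round 1 — Orwell defaults (initial).
  Alder: +65 → 65 < 80
  Elm: +35 → 35 < 120
  Hale: +20 → 20 < 110
No further defaults.

no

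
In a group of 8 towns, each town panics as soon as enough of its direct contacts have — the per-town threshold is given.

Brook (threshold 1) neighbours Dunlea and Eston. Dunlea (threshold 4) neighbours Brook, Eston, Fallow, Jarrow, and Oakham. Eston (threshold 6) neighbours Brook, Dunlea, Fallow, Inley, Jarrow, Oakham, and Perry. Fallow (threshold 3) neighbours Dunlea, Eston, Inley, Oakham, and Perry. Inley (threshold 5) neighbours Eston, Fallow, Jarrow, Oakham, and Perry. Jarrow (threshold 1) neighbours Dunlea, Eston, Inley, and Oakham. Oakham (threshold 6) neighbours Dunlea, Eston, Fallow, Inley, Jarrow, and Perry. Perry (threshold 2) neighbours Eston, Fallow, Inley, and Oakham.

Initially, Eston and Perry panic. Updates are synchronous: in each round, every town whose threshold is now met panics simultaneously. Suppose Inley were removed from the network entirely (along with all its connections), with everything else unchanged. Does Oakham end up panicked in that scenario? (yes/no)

no

With Inley removed:
Round 1 — Eston, Perry panic (initial).
Round 2 — checking thresholds:
  Brook: 1 of 2 neighbours ≥ 1, panics.
  Dunlea: 1 of 5 neighbours < 4, not yet.
  Fallow: 2 of 4 neighbours < 3, not yet.
  Jarrow: 1 of 3 neighbours ≥ 1, panics.
  Oakham: 2 of 5 neighbours < 6, not yet.
Round 3 — no new panics; cascade stops.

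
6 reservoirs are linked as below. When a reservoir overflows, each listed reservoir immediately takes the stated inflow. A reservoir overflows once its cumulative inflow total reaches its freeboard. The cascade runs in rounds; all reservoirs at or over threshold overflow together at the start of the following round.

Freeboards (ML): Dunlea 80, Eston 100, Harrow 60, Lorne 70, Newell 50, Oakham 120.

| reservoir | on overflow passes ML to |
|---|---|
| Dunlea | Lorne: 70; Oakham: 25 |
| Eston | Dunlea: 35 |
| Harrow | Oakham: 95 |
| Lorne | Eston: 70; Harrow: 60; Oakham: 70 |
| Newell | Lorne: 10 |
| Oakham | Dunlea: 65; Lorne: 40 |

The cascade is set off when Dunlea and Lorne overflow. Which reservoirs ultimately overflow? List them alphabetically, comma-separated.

Dunlea, Harrow, Lorne, Oakham

Round 1 — Dunlea, Lorne overflow (initial).
  Eston: +70 → 70 < 100
  Harrow: +60 → 60 ≥ 60
  Oakham: +25+70 → 95 < 120
Round 2 — Harrow overflows.
  Oakham: +95 → 190 ≥ 120
Round 3 — Oakham overflows.
No further overflows.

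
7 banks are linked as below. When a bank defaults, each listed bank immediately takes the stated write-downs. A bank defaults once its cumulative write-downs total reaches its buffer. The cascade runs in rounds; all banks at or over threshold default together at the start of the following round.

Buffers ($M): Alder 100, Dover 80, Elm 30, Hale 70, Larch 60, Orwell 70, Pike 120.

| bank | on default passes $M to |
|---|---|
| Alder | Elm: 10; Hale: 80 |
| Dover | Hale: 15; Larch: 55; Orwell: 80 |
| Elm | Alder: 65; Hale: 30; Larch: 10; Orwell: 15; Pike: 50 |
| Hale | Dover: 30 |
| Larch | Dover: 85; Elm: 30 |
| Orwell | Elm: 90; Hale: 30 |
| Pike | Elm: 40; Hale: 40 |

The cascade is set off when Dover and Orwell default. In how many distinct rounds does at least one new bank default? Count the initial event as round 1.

3

Round 1 — Dover, Orwell default (initial).
  Elm: +90 → 90 ≥ 30
  Hale: +15+30 → 45 < 70
  Larch: +55 → 55 < 60
Round 2 — Elm defaults.
  Alder: +65 → 65 < 100
  Hale: +30 → 75 ≥ 70
  Larch: +10 → 65 ≥ 60
  Pike: +50 → 50 < 120
Round 3 — Hale, Larch default.
No further defaults.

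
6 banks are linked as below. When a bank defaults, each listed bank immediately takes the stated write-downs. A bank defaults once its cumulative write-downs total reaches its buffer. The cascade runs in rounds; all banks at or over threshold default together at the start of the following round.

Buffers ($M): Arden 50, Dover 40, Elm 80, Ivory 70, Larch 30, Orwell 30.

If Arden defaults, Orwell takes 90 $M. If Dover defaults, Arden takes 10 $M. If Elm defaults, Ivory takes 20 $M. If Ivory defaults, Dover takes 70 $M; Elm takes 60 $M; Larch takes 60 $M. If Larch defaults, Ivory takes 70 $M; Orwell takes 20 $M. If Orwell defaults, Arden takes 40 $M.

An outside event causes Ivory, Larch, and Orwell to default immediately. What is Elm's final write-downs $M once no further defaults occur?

Round 1 — Ivory, Larch, Orwell default (initial).
  Arden: +40 → 40 < 50
  Dover: +70 → 70 ≥ 40
  Elm: +60 → 60 < 80
Round 2 — Dover defaults.
  Arden: +10 → 50 ≥ 50
Round 3 — Arden defaults.
No further defaults.

60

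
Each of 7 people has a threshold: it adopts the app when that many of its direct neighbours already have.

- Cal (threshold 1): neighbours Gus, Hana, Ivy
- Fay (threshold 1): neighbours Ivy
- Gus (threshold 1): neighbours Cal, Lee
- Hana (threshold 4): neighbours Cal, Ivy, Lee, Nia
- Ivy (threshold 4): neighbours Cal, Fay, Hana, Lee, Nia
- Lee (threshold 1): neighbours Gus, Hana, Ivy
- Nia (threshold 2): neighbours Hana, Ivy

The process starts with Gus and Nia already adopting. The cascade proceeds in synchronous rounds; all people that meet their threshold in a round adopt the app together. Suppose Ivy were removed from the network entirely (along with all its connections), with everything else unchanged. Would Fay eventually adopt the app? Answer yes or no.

With Ivy removed:
Round 1 — Gus, Nia adopt the app (initial).
Round 2 — checking thresholds:
  Cal: 1 of 2 neighbours ≥ 1, adopts the app.
  Hana: 1 of 3 neighbours < 4, holds.
  Lee: 1 of 2 neighbours ≥ 1, adopts the app.
Round 3 — no new adoptions; cascade stops.

no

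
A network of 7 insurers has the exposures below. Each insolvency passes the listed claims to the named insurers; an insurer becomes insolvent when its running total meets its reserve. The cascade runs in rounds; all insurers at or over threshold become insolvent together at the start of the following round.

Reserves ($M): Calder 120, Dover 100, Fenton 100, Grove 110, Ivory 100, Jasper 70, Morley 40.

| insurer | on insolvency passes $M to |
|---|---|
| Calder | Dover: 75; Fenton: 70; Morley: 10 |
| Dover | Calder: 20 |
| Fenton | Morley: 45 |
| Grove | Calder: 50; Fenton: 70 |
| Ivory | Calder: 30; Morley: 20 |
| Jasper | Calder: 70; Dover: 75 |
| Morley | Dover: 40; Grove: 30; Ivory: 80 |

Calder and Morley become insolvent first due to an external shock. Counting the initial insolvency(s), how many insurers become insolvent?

Round 1 — Calder, Morley become insolvent (initial).
  Dover: +75+40 → 115 ≥ 100
  Fenton: +70 → 70 < 100
  Grove: +30 → 30 < 110
  Ivory: +80 → 80 < 100
Round 2 — Dover becomes insolvent.
No further insolvencies.

3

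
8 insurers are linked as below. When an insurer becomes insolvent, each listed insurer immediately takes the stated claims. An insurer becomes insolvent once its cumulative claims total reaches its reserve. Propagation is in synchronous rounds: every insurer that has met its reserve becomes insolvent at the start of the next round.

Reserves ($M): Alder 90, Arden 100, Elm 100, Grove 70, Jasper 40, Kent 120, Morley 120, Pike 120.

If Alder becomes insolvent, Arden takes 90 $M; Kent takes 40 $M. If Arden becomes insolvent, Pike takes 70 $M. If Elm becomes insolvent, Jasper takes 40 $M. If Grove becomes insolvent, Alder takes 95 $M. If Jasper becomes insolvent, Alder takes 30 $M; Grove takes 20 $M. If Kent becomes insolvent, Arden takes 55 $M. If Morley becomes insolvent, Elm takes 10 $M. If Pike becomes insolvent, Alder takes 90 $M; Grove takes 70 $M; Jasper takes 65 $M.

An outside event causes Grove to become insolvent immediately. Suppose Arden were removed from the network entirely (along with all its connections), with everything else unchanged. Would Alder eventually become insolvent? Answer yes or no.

yes

With Arden removed:
Round 1 — Grove becomes insolvent (initial).
  Alder: +95 → 95 ≥ 90
Round 2 — Alder becomes insolvent.
  Kent: +40 → 40 < 120
No further insolvencies.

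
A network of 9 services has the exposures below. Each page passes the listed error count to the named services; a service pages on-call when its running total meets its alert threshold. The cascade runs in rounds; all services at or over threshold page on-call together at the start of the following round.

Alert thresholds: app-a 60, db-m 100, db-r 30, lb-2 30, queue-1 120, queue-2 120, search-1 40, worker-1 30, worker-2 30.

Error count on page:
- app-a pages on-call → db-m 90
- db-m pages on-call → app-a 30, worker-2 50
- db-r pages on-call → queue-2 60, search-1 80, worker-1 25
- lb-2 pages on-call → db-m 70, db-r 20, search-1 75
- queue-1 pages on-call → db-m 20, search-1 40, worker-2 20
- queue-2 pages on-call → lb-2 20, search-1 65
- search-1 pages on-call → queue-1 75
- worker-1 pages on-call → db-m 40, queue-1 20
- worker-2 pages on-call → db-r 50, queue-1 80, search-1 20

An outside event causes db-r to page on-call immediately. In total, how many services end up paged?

Round 1 — db-r pages on-call (initial).
  queue-2: +60 → 60 < 120
  search-1: +80 → 80 ≥ 40
  worker-1: +25 → 25 < 30
Round 2 — search-1 pages on-call.
  queue-1: +75 → 75 < 120
No further pages.

2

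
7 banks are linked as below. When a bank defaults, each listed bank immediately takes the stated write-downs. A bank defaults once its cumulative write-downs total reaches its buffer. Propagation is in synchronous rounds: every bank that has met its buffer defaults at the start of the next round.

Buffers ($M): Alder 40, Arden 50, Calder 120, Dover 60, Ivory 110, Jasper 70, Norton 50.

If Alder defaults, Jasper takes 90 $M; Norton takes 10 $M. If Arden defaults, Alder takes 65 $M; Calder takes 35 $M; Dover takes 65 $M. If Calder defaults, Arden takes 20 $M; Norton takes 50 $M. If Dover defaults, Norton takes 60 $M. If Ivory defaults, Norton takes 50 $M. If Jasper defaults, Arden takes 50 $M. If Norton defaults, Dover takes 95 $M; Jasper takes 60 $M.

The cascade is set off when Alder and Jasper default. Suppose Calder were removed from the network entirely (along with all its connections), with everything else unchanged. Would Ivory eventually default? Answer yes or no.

With Calder removed:
Round 1 — Alder, Jasper default (initial).
  Arden: +50 → 50 ≥ 50
  Norton: +10 → 10 < 50
Round 2 — Arden defaults.
  Dover: +65 → 65 ≥ 60
Round 3 — Dover defaults.
  Norton: +60 → 70 ≥ 50
Round 4 — Norton defaults.
No further defaults.

no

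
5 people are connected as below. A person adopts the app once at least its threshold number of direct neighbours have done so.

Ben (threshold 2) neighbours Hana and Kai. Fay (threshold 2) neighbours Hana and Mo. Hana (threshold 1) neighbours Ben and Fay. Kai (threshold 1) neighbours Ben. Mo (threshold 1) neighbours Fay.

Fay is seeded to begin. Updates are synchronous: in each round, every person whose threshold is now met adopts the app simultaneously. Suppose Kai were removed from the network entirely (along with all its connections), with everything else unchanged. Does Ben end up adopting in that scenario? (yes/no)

no

With Kai removed:
Round 1 — Fay adopts the app (initial).
Round 2 — checking thresholds:
  Hana: 1 of 2 neighbours ≥ 1, adopts the app.
  Mo: 1 of 1 neighbours ≥ 1, adopts the app.
Round 3 — no new adoptions; cascade stops.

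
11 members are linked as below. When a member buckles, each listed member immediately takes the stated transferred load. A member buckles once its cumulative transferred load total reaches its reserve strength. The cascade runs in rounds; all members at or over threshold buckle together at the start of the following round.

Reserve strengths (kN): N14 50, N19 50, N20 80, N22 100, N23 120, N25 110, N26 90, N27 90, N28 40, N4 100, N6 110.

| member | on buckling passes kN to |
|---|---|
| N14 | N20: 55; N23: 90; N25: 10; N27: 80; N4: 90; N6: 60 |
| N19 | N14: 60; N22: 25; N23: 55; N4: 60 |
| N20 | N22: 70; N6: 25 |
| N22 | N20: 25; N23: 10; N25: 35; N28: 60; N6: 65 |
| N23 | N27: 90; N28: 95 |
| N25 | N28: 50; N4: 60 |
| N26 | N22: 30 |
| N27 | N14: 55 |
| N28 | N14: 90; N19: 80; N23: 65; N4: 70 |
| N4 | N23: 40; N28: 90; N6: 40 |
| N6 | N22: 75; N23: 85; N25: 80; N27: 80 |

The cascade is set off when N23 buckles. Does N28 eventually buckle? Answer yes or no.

yes

Round 1 — N23 buckles (initial).
  N27: +90 → 90 ≥ 90
  N28: +95 → 95 ≥ 40
Round 2 — N27, N28 buckle.
  N14: +55+90 → 145 ≥ 50
  N19: +80 → 80 ≥ 50
  N4: +70 → 70 < 100
Round 3 — N14, N19 buckle.
  N20: +55 → 55 < 80
  N22: +25 → 25 < 100
  N25: +10 → 10 < 110
  N4: +90+60 → 220 ≥ 100
  N6: +60 → 60 < 110
Round 4 — N4 buckles.
  N6: +40 → 100 < 110
No further bucklings.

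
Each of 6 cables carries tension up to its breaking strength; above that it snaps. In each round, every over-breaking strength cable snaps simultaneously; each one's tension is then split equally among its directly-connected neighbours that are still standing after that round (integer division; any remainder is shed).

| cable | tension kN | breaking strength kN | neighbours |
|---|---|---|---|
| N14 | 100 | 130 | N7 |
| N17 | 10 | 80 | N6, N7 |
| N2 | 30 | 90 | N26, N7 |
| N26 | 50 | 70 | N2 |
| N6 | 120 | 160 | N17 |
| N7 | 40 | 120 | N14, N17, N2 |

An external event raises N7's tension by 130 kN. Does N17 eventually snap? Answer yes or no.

no

Round 1 — N7 at 170 > 120. N7 snaps.
  N7 sheds 170 kN to N14, N17, N2: 56 each (2 lost).
    N14: 100+56 = 156 > 130
    N17: 10+56 = 66 ≤ 80
    N2: 30+56 = 86 ≤ 90
Round 2 — N14 snaps.
  N14 sheds 156 kN: no online neighbours, lost.
No further breaks.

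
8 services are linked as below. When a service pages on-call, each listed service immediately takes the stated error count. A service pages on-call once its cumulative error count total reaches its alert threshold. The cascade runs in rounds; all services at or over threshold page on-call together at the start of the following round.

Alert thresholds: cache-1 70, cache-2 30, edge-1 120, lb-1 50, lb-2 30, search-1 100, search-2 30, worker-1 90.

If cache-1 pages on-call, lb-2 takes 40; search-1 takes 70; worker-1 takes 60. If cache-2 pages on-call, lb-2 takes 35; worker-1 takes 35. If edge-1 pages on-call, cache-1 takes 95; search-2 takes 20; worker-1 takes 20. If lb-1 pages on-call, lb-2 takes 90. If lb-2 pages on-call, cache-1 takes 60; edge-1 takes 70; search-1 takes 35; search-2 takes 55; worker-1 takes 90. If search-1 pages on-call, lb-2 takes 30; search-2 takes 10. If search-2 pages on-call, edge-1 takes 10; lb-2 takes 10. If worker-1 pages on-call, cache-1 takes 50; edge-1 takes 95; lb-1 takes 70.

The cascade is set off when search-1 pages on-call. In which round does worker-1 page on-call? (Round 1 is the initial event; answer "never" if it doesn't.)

Round 1 — search-1 pages on-call (initial).
  lb-2: +30 → 30 ≥ 30
  search-2: +10 → 10 < 30
Round 2 — lb-2 pages on-call.
  cache-1: +60 → 60 < 70
  edge-1: +70 → 70 < 120
  search-2: +55 → 65 ≥ 30
  worker-1: +90 → 90 ≥ 90
Round 3 — search-2, worker-1 page on-call.
  cache-1: +50 → 110 ≥ 70
  edge-1: +10+95 → 175 ≥ 120
  lb-1: +70 → 70 ≥ 50
Round 4 — cache-1, edge-1, lb-1 page on-call.
No further pages.

3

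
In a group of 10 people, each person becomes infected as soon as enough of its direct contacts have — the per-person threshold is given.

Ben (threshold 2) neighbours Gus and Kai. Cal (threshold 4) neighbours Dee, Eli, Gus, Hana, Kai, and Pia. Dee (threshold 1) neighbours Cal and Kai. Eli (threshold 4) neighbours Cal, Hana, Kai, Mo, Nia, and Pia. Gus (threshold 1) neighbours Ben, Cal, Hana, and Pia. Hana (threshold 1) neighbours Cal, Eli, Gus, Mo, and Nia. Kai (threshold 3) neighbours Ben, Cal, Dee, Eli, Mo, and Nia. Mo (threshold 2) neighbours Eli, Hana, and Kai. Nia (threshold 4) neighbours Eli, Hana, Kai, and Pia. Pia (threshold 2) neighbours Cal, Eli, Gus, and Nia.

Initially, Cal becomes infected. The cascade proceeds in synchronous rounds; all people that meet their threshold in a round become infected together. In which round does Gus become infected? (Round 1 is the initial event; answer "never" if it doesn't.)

2

Round 1 — Cal becomes infected (initial).
Round 2 — checking thresholds:
  Dee: 1 of 2 neighbours ≥ 1, becomes infected.
  Eli: 1 of 6 neighbours < 4, holds.
  Gus: 1 of 4 neighbours ≥ 1, becomes infected.
  Hana: 1 of 5 neighbours ≥ 1, becomes infected.
  Kai: 1 of 6 neighbours < 3, holds.
  Pia: 1 of 4 neighbours < 2, holds.
Round 3 — checking thresholds:
  Ben: 1 of 2 neighbours < 2, holds.
  Eli: 2 of 6 neighbours < 4, holds.
  Kai: 2 of 6 neighbours < 3, holds.
  Mo: 1 of 3 neighbours < 2, holds.
  Nia: 1 of 4 neighbours < 4, holds.
  Pia: 2 of 4 neighbours ≥ 2, becomes infected.
Round 4 — no new infections; cascade stops.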